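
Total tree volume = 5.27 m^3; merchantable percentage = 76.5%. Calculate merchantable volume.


Formula: MV = V_total * (merchantable_pct / 100)
Merchantable fraction = 76.5% / 100 = 0.765
MV = 5.27 m^3 * 0.765 = 4.032 m^3

4.032


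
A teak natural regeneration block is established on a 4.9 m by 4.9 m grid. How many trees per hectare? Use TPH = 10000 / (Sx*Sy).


Formula: TPH = 10000 m^2/ha / (spacing_x * spacing_y)
Area per tree = 4.9 m * 4.9 m = 24.01 m^2
TPH = 10000 / 24.01 = 416 trees/ha

416


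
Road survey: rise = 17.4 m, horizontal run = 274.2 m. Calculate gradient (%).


Formula: Gradient = rise / run * 100
Gradient = 17.4 / 274.2 * 100 = 6.3%

6.3


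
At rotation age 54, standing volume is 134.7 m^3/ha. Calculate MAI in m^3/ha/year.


Formula: MAI = Total Volume / Stand Age
MAI = 134.7 m^3/ha / 54 years
MAI = 2.49 m^3/ha/year

2.49


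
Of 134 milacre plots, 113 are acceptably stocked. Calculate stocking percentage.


Formula: Stocking % = stocked plots / total plots * 100
Stocking = 113 / 134 * 100
Stocking = 0.8433 * 100 = 84.3%

84.3


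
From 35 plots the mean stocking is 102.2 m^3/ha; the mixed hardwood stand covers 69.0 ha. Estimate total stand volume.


Formula: Total Volume = Mean Volume per ha * Total Area
Total Volume = 102.2 m^3/ha * 69.0 ha
Total Volume = 7052 m^3

7052


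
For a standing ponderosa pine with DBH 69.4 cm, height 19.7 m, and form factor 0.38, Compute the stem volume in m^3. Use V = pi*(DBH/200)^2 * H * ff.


Formula: V = pi * (DBH/200)^2 * H * ff
Radius = DBH/200 = 69.4/200 = 0.347 m
Radius^2 = 0.347^2 = 0.120409 m^2
V = pi * 0.120409 * 19.7 * 0.38
V = 2.832 m^3

2.832


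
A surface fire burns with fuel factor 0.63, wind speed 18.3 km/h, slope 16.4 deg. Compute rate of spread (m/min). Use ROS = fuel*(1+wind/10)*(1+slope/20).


Formula: ROS = fuel * (1 + wind/10) * (1 + slope/20)
Wind factor = 1 + 18.3/10 = 2.83
Slope factor = 1 + 16.4/20 = 1.82
ROS = 0.63 * 2.83 * 1.82 = 3.24 m/min

3.24


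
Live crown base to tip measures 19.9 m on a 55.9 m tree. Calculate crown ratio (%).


Formula: Crown Ratio = (Crown Length / Total Height) * 100
CR = (19.9 m / 55.9 m) * 100
CR = 0.356 * 100 = 35.6%

35.6


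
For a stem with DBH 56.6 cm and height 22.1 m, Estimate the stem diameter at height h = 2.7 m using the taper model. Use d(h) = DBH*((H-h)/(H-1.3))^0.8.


Taper: d(h) = DBH * ((H - h) / (H - 1.3))^0.8
Numerator = H - h = 22.1 - 2.7 = 19.4 m
Denominator = H - 1.3 = 22.1 - 1.3 = 20.8 m
Ratio = 19.4 / 20.8 = 0.93269
d = 56.6 * 0.93269^0.8 = 53.5 cm

53.5


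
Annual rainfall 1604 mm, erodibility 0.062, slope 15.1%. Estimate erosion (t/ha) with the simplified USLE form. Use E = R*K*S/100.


Formula: E = R * K * S / 100  (simplified USLE)
R * K = 1604 * 0.062 = 99.448
E = 99.448 * 15.1 / 100 = 15.02 t/ha

15.02


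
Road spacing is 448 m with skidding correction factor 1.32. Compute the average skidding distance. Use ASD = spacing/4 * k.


Formula: ASD = (spacing / 4) * correction
Uncorrected distance = spacing / 4 = 448 / 4 = 112 m
ASD = 112 * 1.32 = 148 m

148


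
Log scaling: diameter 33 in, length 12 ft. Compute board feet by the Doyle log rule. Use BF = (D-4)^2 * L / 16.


Doyle: BF = (D - 4)^2 * L / 16
Adjusted diameter = 33 - 4 = 29 in
(D-4)^2 = 29^2 = 841
BF = 841 * 12 / 16 = 631 BF

631


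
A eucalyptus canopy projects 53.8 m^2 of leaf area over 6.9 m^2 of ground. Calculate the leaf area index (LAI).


Formula: LAI = total leaf area / ground area  (dimensionless)
LAI = 53.8 m^2 / 6.9 m^2
LAI = 7.8

7.8


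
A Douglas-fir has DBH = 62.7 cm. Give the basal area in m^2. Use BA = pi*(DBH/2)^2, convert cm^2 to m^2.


Formula: BA = pi * (DBH/2)^2 / 10000  (cm^2 to m^2)
Radius = DBH/2 = 62.7/2 = 31.35 cm
BA = pi * 31.35^2 / 10000
   = 3087.6279 cm^2 / 10000
   = 0.3088 m^2

0.3088


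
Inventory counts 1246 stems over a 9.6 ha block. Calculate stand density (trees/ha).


Formula: Stand Density = N_trees / Area_ha
Density = 1246 trees / 9.6 ha
Density = 130 trees/ha

130


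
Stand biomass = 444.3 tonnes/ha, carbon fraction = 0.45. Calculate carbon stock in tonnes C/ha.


Formula: Carbon Stock = Biomass * Carbon Fraction
C = 444.3 t/ha * 0.45
C = 199.9 t C/ha

199.9


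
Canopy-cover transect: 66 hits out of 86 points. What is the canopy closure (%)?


Formula: Canopy closure = covered points / total points * 100
Closure = 66 / 86 * 100
Closure = 0.7674 * 100 = 76.7%

76.7


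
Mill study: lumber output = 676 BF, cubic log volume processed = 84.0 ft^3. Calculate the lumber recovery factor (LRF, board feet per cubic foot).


Formula: LRF = Lumber Output (BF) / Log Input (ft^3)
LRF = 676 BF / 84.0 ft^3
LRF = 8.05 BF/ft^3

8.05


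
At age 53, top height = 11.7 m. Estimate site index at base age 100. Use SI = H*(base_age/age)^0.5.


Formula: SI = H_dom * (base_age / age)^0.5
Age ratio = 100 / 53 = 1.88679
sqrt(age_ratio) = 1.37361
SI = 11.7 * 1.37361 = 16.1 m

16.1


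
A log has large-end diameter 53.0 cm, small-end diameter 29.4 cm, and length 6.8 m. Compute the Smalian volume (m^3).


Smalian: V = (A1 + A2)/2 * L,  A = pi*(D/200)^2
A1 = pi*(53.0/200)^2 = 0.220618 m^2
A2 = pi*(29.4/200)^2 = 0.067887 m^2
V = (0.220618+0.067887)/2*6.8 = 0.9809 m^3

0.9809


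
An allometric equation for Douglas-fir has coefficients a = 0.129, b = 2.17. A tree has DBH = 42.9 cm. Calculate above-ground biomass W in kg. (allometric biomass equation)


Formula: W = a * DBH^b  (allometric power law)
DBH^b = 42.9^2.17 = 3486.8424
W = 0.129 * 3486.8424 = 449.8 kg

449.8


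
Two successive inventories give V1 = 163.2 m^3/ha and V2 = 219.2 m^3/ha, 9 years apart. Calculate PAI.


Formula: PAI = (V_T2 - V_T1) / (T2 - T1)
Volume increment = 219.2 - 163.2 = 56.0 m^3/ha
PAI = 56.0 / 9 = 6.22 m^3/ha/year

6.22


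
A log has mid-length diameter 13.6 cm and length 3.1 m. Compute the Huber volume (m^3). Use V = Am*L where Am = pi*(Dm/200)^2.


Huber: V = Am * L,  Am = pi*(Dm/200)^2
Am = pi*(13.6/200)^2 = 0.014527 m^2
V = 0.014527*3.1 = 0.045 m^3

0.045


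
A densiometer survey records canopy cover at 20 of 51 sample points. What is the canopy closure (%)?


Formula: Canopy closure = covered points / total points * 100
Closure = 20 / 51 * 100
Closure = 0.3922 * 100 = 39.2%

39.2


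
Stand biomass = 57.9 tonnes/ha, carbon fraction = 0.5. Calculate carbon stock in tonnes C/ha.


Formula: Carbon Stock = Biomass * Carbon Fraction
C = 57.9 t/ha * 0.5
C = 29.0 t C/ha

29.0


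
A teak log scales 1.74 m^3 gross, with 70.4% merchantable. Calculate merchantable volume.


Formula: MV = V_total * (merchantable_pct / 100)
Merchantable fraction = 70.4% / 100 = 0.704
MV = 1.74 m^3 * 0.704 = 1.225 m^3

1.225


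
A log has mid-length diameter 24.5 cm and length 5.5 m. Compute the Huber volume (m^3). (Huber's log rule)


Huber: V = Am * L,  Am = pi*(Dm/200)^2
Am = pi*(24.5/200)^2 = 0.047144 m^2
V = 0.047144*5.5 = 0.2593 m^3

0.2593


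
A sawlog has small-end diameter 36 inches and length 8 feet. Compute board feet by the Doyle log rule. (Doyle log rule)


Doyle: BF = (D - 4)^2 * L / 16
Adjusted diameter = 36 - 4 = 32 in
(D-4)^2 = 32^2 = 1024
BF = 1024 * 8 / 16 = 512 BF

512


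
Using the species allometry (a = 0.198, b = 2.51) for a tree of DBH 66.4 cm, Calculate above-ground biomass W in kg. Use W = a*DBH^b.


Formula: W = a * DBH^b  (allometric power law)
DBH^b = 66.4^2.51 = 37466.3926
W = 0.198 * 37466.3926 = 7418.3 kg

7418.3


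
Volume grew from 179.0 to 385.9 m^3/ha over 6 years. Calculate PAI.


Formula: PAI = (V_T2 - V_T1) / (T2 - T1)
Volume increment = 385.9 - 179.0 = 206.9 m^3/ha
PAI = 206.9 / 6 = 34.48 m^3/ha/year

34.48


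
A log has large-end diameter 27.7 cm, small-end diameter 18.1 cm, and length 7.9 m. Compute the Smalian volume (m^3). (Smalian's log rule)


Smalian: V = (A1 + A2)/2 * L,  A = pi*(D/200)^2
A1 = pi*(27.7/200)^2 = 0.060263 m^2
A2 = pi*(18.1/200)^2 = 0.02573 m^2
V = (0.060263+0.02573)/2*7.9 = 0.3397 m^3

0.3397


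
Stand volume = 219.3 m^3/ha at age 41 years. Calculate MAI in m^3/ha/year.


Formula: MAI = Total Volume / Stand Age
MAI = 219.3 m^3/ha / 41 years
MAI = 5.35 m^3/ha/year

5.35


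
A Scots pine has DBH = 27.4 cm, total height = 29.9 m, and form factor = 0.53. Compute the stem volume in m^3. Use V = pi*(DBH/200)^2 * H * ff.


Formula: V = pi * (DBH/200)^2 * H * ff
Radius = DBH/200 = 27.4/200 = 0.137 m
Radius^2 = 0.137^2 = 0.018769 m^2
V = pi * 0.018769 * 29.9 * 0.53
V = 0.934 m^3

0.934


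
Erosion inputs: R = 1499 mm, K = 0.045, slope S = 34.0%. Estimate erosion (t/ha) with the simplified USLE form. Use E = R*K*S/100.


Formula: E = R * K * S / 100  (simplified USLE)
R * K = 1499 * 0.045 = 67.455
E = 67.455 * 34.0 / 100 = 22.93 t/ha

22.93


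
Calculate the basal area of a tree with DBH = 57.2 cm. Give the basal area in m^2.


Formula: BA = pi * (DBH/2)^2 / 10000  (cm^2 to m^2)
Radius = DBH/2 = 57.2/2 = 28.6 cm
BA = pi * 28.6^2 / 10000
   = 2569.6971 cm^2 / 10000
   = 0.257 m^2

0.257


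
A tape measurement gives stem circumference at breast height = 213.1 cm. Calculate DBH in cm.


Formula: DBH = C / pi
DBH = 213.1 / pi
pi = 3.14159...
DBH = 67.8 cm

67.8


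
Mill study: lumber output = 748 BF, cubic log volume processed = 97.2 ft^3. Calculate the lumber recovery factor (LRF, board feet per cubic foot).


Formula: LRF = Lumber Output (BF) / Log Input (ft^3)
LRF = 748 BF / 97.2 ft^3
LRF = 7.7 BF/ft^3

7.7


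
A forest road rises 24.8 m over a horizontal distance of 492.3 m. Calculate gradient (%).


Formula: Gradient = rise / run * 100
Gradient = 24.8 / 492.3 * 100 = 5.0%

5.0


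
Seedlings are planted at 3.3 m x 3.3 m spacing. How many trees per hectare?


Formula: TPH = 10000 m^2/ha / (spacing_x * spacing_y)
Area per tree = 3.3 m * 3.3 m = 10.89 m^2
TPH = 10000 / 10.89 = 918 trees/ha

918


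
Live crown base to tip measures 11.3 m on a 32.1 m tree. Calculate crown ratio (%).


Formula: Crown Ratio = (Crown Length / Total Height) * 100
CR = (11.3 m / 32.1 m) * 100
CR = 0.352 * 100 = 35.2%

35.2


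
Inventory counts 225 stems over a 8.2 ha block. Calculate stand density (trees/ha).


Formula: Stand Density = N_trees / Area_ha
Density = 225 trees / 8.2 ha
Density = 27 trees/ha

27


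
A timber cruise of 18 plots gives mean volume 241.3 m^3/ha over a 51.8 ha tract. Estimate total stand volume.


Formula: Total Volume = Mean Volume per ha * Total Area
Total Volume = 241.3 m^3/ha * 51.8 ha
Total Volume = 12499 m^3

12499


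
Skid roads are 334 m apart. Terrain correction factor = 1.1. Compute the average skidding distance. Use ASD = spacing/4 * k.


Formula: ASD = (spacing / 4) * correction
Uncorrected distance = spacing / 4 = 334 / 4 = 83.5 m
ASD = 83.5 * 1.1 = 92 m

92


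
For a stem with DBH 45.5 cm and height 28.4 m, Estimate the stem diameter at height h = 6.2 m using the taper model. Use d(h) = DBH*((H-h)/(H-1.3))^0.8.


Taper: d(h) = DBH * ((H - h) / (H - 1.3))^0.8
Numerator = H - h = 28.4 - 6.2 = 22.2 m
Denominator = H - 1.3 = 28.4 - 1.3 = 27.1 m
Ratio = 22.2 / 27.1 = 0.81919
d = 45.5 * 0.81919^0.8 = 38.8 cm

38.8


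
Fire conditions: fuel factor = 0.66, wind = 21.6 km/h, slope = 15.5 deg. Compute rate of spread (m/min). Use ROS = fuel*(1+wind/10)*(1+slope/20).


Formula: ROS = fuel * (1 + wind/10) * (1 + slope/20)
Wind factor = 1 + 21.6/10 = 3.16
Slope factor = 1 + 15.5/20 = 1.775
ROS = 0.66 * 3.16 * 1.775 = 3.7 m/min

3.7


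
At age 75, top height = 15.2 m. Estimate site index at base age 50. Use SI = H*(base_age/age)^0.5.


Formula: SI = H_dom * (base_age / age)^0.5
Age ratio = 50 / 75 = 0.66667
sqrt(age_ratio) = 0.8165
SI = 15.2 * 0.8165 = 12.4 m

12.4


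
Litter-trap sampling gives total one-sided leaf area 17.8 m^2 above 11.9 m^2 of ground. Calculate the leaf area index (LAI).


Formula: LAI = total leaf area / ground area  (dimensionless)
LAI = 17.8 m^2 / 11.9 m^2
LAI = 1.5

1.5


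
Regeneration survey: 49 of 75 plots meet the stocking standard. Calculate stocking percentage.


Formula: Stocking % = stocked plots / total plots * 100
Stocking = 49 / 75 * 100
Stocking = 0.6533 * 100 = 65.3%

65.3


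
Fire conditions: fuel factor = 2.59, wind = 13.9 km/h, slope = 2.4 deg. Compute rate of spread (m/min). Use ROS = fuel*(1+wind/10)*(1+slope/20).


Formula: ROS = fuel * (1 + wind/10) * (1 + slope/20)
Wind factor = 1 + 13.9/10 = 2.39
Slope factor = 1 + 2.4/20 = 1.12
ROS = 2.59 * 2.39 * 1.12 = 6.93 m/min

6.93


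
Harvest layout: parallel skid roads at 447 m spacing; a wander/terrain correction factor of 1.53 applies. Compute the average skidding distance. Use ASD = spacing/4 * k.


Formula: ASD = (spacing / 4) * correction
Uncorrected distance = spacing / 4 = 447 / 4 = 111.75 m
ASD = 111.75 * 1.53 = 171 m

171


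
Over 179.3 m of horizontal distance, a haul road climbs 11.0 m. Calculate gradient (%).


Formula: Gradient = rise / run * 100
Gradient = 11.0 / 179.3 * 100 = 6.1%

6.1


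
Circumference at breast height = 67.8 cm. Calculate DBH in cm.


Formula: DBH = C / pi
DBH = 67.8 / pi
pi = 3.14159...
DBH = 21.6 cm

21.6


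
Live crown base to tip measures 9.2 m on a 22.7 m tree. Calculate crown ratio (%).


Formula: Crown Ratio = (Crown Length / Total Height) * 100
CR = (9.2 m / 22.7 m) * 100
CR = 0.4053 * 100 = 40.5%

40.5


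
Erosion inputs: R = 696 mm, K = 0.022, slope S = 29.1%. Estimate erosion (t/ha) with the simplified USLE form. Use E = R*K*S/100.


Formula: E = R * K * S / 100  (simplified USLE)
R * K = 696 * 0.022 = 15.312
E = 15.312 * 29.1 / 100 = 4.46 t/ha

4.46


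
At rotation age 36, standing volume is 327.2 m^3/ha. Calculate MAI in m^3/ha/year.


Formula: MAI = Total Volume / Stand Age
MAI = 327.2 m^3/ha / 36 years
MAI = 9.09 m^3/ha/year

9.09


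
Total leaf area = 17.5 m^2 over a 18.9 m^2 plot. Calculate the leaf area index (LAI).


Formula: LAI = total leaf area / ground area  (dimensionless)
LAI = 17.5 m^2 / 18.9 m^2
LAI = 0.93

0.93


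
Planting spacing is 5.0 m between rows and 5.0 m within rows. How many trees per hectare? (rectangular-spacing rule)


Formula: TPH = 10000 m^2/ha / (spacing_x * spacing_y)
Area per tree = 5.0 m * 5.0 m = 25.0 m^2
TPH = 10000 / 25.0 = 400 trees/ha

400


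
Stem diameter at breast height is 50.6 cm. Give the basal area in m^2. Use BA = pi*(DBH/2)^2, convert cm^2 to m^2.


Formula: BA = pi * (DBH/2)^2 / 10000  (cm^2 to m^2)
Radius = DBH/2 = 50.6/2 = 25.3 cm
BA = pi * 25.3^2 / 10000
   = 2010.902 cm^2 / 10000
   = 0.2011 m^2

0.2011


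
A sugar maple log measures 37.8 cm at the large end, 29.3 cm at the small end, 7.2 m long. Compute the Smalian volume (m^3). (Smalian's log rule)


Smalian: V = (A1 + A2)/2 * L,  A = pi*(D/200)^2
A1 = pi*(37.8/200)^2 = 0.112221 m^2
A2 = pi*(29.3/200)^2 = 0.067426 m^2
V = (0.112221+0.067426)/2*7.2 = 0.6467 m^3

0.6467


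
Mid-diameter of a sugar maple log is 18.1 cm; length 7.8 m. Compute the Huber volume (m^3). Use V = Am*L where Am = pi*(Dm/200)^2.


Huber: V = Am * L,  Am = pi*(Dm/200)^2
Am = pi*(18.1/200)^2 = 0.02573 m^2
V = 0.02573*7.8 = 0.2007 m^3

0.2007


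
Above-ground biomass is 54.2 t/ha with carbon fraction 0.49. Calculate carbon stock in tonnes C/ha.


Formula: Carbon Stock = Biomass * Carbon Fraction
C = 54.2 t/ha * 0.49
C = 26.6 t C/ha

26.6


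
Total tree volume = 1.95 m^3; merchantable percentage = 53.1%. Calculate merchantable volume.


Formula: MV = V_total * (merchantable_pct / 100)
Merchantable fraction = 53.1% / 100 = 0.531
MV = 1.95 m^3 * 0.531 = 1.035 m^3

1.035


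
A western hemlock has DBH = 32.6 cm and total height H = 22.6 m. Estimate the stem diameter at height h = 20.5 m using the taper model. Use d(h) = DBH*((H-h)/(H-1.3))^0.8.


Taper: d(h) = DBH * ((H - h) / (H - 1.3))^0.8
Numerator = H - h = 22.6 - 20.5 = 2.1 m
Denominator = H - 1.3 = 22.6 - 1.3 = 21.3 m
Ratio = 2.1 / 21.3 = 0.09859
d = 32.6 * 0.09859^0.8 = 5.1 cm

5.1


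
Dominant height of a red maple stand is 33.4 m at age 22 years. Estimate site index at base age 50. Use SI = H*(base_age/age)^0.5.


Formula: SI = H_dom * (base_age / age)^0.5
Age ratio = 50 / 22 = 2.27273
sqrt(age_ratio) = 1.50756
SI = 33.4 * 1.50756 = 50.4 m

50.4


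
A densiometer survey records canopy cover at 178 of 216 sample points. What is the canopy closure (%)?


Formula: Canopy closure = covered points / total points * 100
Closure = 178 / 216 * 100
Closure = 0.8241 * 100 = 82.4%

82.4


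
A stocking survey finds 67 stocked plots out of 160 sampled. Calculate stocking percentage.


Formula: Stocking % = stocked plots / total plots * 100
Stocking = 67 / 160 * 100
Stocking = 0.4188 * 100 = 41.9%

41.9


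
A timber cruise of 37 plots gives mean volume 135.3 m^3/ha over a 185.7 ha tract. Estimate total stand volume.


Formula: Total Volume = Mean Volume per ha * Total Area
Total Volume = 135.3 m^3/ha * 185.7 ha
Total Volume = 25125 m^3

25125


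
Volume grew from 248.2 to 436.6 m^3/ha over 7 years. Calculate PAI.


Formula: PAI = (V_T2 - V_T1) / (T2 - T1)
Volume increment = 436.6 - 248.2 = 188.4 m^3/ha
PAI = 188.4 / 7 = 26.91 m^3/ha/year

26.91


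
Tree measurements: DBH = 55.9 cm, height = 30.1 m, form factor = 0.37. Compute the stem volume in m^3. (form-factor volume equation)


Formula: V = pi * (DBH/200)^2 * H * ff
Radius = DBH/200 = 55.9/200 = 0.2795 m
Radius^2 = 0.2795^2 = 0.07812025 m^2
V = pi * 0.07812025 * 30.1 * 0.37
V = 2.733 m^3

2.733


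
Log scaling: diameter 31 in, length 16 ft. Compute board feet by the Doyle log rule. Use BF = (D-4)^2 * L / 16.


Doyle: BF = (D - 4)^2 * L / 16
Adjusted diameter = 31 - 4 = 27 in
(D-4)^2 = 27^2 = 729
BF = 729 * 16 / 16 = 729 BF

729


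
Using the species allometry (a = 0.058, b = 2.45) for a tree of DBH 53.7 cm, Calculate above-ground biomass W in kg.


Formula: W = a * DBH^b  (allometric power law)
DBH^b = 53.7^2.45 = 17315.5783
W = 0.058 * 17315.5783 = 1004.3 kg

1004.3


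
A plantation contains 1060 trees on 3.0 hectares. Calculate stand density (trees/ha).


Formula: Stand Density = N_trees / Area_ha
Density = 1060 trees / 3.0 ha
Density = 353 trees/ha

353


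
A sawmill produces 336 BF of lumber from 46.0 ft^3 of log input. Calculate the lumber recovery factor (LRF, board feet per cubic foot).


Formula: LRF = Lumber Output (BF) / Log Input (ft^3)
LRF = 336 BF / 46.0 ft^3
LRF = 7.3 BF/ft^3

7.3


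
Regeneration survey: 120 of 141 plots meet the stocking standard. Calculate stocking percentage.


Formula: Stocking % = stocked plots / total plots * 100
Stocking = 120 / 141 * 100
Stocking = 0.8511 * 100 = 85.1%

85.1


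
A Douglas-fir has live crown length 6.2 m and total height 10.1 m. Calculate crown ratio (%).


Formula: Crown Ratio = (Crown Length / Total Height) * 100
CR = (6.2 m / 10.1 m) * 100
CR = 0.6139 * 100 = 61.4%

61.4


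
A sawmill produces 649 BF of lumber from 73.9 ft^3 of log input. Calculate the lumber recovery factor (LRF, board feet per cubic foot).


Formula: LRF = Lumber Output (BF) / Log Input (ft^3)
LRF = 649 BF / 73.9 ft^3
LRF = 8.78 BF/ft^3

8.78


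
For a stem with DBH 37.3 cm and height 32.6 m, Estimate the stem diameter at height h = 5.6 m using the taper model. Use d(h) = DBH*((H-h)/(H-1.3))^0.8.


Taper: d(h) = DBH * ((H - h) / (H - 1.3))^0.8
Numerator = H - h = 32.6 - 5.6 = 27.0 m
Denominator = H - 1.3 = 32.6 - 1.3 = 31.3 m
Ratio = 27.0 / 31.3 = 0.86262
d = 37.3 * 0.86262^0.8 = 33.1 cm

33.1


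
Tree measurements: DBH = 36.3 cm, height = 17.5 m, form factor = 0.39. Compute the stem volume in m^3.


Formula: V = pi * (DBH/200)^2 * H * ff
Radius = DBH/200 = 36.3/200 = 0.1815 m
Radius^2 = 0.1815^2 = 0.03294225 m^2
V = pi * 0.03294225 * 17.5 * 0.39
V = 0.706 m^3

0.706


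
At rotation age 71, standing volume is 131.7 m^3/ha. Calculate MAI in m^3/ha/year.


Formula: MAI = Total Volume / Stand Age
MAI = 131.7 m^3/ha / 71 years
MAI = 1.85 m^3/ha/year

1.85


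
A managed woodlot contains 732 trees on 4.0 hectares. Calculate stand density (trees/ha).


Formula: Stand Density = N_trees / Area_ha
Density = 732 trees / 4.0 ha
Density = 183 trees/ha

183


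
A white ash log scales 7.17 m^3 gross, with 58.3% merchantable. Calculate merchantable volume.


Formula: MV = V_total * (merchantable_pct / 100)
Merchantable fraction = 58.3% / 100 = 0.583
MV = 7.17 m^3 * 0.583 = 4.18 m^3

4.18


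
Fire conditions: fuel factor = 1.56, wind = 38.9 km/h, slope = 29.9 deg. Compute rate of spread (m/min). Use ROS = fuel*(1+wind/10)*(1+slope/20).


Formula: ROS = fuel * (1 + wind/10) * (1 + slope/20)
Wind factor = 1 + 38.9/10 = 4.89
Slope factor = 1 + 29.9/20 = 2.495
ROS = 1.56 * 4.89 * 2.495 = 19.03 m/min

19.03


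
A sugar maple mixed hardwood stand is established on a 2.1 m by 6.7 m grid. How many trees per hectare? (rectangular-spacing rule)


Formula: TPH = 10000 m^2/ha / (spacing_x * spacing_y)
Area per tree = 2.1 m * 6.7 m = 14.07 m^2
TPH = 10000 / 14.07 = 711 trees/ha

711


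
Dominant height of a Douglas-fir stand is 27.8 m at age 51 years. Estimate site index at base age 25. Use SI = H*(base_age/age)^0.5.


Formula: SI = H_dom * (base_age / age)^0.5
Age ratio = 25 / 51 = 0.4902
sqrt(age_ratio) = 0.70014
SI = 27.8 * 0.70014 = 19.5 m

19.5


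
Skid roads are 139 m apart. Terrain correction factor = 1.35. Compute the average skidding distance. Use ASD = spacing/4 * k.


Formula: ASD = (spacing / 4) * correction
Uncorrected distance = spacing / 4 = 139 / 4 = 34.75 m
ASD = 34.75 * 1.35 = 47 m

47


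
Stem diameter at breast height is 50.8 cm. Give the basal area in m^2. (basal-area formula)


Formula: BA = pi * (DBH/2)^2 / 10000  (cm^2 to m^2)
Radius = DBH/2 = 50.8/2 = 25.4 cm
BA = pi * 25.4^2 / 10000
   = 2026.8299 cm^2 / 10000
   = 0.2027 m^2

0.2027


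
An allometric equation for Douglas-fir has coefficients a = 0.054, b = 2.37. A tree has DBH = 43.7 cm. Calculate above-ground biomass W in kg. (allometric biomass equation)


Formula: W = a * DBH^b  (allometric power law)
DBH^b = 43.7^2.37 = 7725.7563
W = 0.054 * 7725.7563 = 417.2 kg

417.2


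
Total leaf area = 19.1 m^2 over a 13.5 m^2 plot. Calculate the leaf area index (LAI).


Formula: LAI = total leaf area / ground area  (dimensionless)
LAI = 19.1 m^2 / 13.5 m^2
LAI = 1.41

1.41


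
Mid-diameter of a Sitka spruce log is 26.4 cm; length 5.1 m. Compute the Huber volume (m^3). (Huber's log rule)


Huber: V = Am * L,  Am = pi*(Dm/200)^2
Am = pi*(26.4/200)^2 = 0.054739 m^2
V = 0.054739*5.1 = 0.2792 m^3

0.2792


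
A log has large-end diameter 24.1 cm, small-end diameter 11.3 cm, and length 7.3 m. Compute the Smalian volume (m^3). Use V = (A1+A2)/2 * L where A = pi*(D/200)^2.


Smalian: V = (A1 + A2)/2 * L,  A = pi*(D/200)^2
A1 = pi*(24.1/200)^2 = 0.045617 m^2
A2 = pi*(11.3/200)^2 = 0.010029 m^2
V = (0.045617+0.010029)/2*7.3 = 0.2031 m^3

0.2031


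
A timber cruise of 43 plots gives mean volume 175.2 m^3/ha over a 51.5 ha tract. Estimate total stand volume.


Formula: Total Volume = Mean Volume per ha * Total Area
Total Volume = 175.2 m^3/ha * 51.5 ha
Total Volume = 9023 m^3

9023


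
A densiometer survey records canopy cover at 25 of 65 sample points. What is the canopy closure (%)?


Formula: Canopy closure = covered points / total points * 100
Closure = 25 / 65 * 100
Closure = 0.3846 * 100 = 38.5%

38.5


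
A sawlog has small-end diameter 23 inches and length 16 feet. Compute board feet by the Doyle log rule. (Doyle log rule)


Doyle: BF = (D - 4)^2 * L / 16
Adjusted diameter = 23 - 4 = 19 in
(D-4)^2 = 19^2 = 361
BF = 361 * 16 / 16 = 361 BF

361


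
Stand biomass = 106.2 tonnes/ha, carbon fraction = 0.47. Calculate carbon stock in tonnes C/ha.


Formula: Carbon Stock = Biomass * Carbon Fraction
C = 106.2 t/ha * 0.47
C = 49.9 t C/ha

49.9


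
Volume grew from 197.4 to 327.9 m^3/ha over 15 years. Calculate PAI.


Formula: PAI = (V_T2 - V_T1) / (T2 - T1)
Volume increment = 327.9 - 197.4 = 130.5 m^3/ha
PAI = 130.5 / 15 = 8.7 m^3/ha/year

8.7


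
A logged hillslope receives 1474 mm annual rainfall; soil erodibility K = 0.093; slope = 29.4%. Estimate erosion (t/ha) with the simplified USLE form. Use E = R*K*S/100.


Formula: E = R * K * S / 100  (simplified USLE)
R * K = 1474 * 0.093 = 137.082
E = 137.082 * 29.4 / 100 = 40.3 t/ha

40.3


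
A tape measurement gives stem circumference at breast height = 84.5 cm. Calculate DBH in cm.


Formula: DBH = C / pi
DBH = 84.5 / pi
pi = 3.14159...
DBH = 26.9 cm

26.9


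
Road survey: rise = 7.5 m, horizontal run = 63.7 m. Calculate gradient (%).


Formula: Gradient = rise / run * 100
Gradient = 7.5 / 63.7 * 100 = 11.8%

11.8


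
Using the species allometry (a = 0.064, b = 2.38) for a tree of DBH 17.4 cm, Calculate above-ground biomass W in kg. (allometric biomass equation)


Formula: W = a * DBH^b  (allometric power law)
DBH^b = 17.4^2.38 = 896.4111
W = 0.064 * 896.4111 = 57.4 kg

57.4


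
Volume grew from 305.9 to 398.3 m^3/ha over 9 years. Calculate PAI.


Formula: PAI = (V_T2 - V_T1) / (T2 - T1)
Volume increment = 398.3 - 305.9 = 92.4 m^3/ha
PAI = 92.4 / 9 = 10.27 m^3/ha/year

10.27


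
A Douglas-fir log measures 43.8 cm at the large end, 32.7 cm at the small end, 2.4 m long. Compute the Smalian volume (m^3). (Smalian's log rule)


Smalian: V = (A1 + A2)/2 * L,  A = pi*(D/200)^2
A1 = pi*(43.8/200)^2 = 0.150674 m^2
A2 = pi*(32.7/200)^2 = 0.083982 m^2
V = (0.150674+0.083982)/2*2.4 = 0.2816 m^3

0.2816


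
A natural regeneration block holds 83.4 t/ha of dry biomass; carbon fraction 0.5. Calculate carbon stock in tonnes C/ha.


Formula: Carbon Stock = Biomass * Carbon Fraction
C = 83.4 t/ha * 0.5
C = 41.7 t C/ha

41.7


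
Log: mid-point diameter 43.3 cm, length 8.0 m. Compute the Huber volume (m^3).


Huber: V = Am * L,  Am = pi*(Dm/200)^2
Am = pi*(43.3/200)^2 = 0.147254 m^2
V = 0.147254*8.0 = 1.178 m^3

1.178


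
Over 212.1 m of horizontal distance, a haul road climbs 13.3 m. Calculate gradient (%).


Formula: Gradient = rise / run * 100
Gradient = 13.3 / 212.1 * 100 = 6.3%

6.3


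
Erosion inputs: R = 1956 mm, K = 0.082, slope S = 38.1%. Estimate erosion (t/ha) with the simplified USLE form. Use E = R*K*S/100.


Formula: E = R * K * S / 100  (simplified USLE)
R * K = 1956 * 0.082 = 160.392
E = 160.392 * 38.1 / 100 = 61.11 t/ha

61.11


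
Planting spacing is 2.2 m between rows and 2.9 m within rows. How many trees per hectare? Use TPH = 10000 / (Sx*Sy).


Formula: TPH = 10000 m^2/ha / (spacing_x * spacing_y)
Area per tree = 2.2 m * 2.9 m = 6.38 m^2
TPH = 10000 / 6.38 = 1567 trees/ha

1567


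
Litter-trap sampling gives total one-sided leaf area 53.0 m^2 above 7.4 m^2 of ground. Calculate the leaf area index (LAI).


Formula: LAI = total leaf area / ground area  (dimensionless)
LAI = 53.0 m^2 / 7.4 m^2
LAI = 7.16

7.16


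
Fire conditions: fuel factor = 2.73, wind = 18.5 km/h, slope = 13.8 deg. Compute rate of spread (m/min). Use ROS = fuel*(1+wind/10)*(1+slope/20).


Formula: ROS = fuel * (1 + wind/10) * (1 + slope/20)
Wind factor = 1 + 18.5/10 = 2.85
Slope factor = 1 + 13.8/20 = 1.69
ROS = 2.73 * 2.85 * 1.69 = 13.15 m/min

13.15


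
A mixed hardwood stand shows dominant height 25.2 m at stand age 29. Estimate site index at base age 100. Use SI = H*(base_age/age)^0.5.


Formula: SI = H_dom * (base_age / age)^0.5
Age ratio = 100 / 29 = 3.44828
sqrt(age_ratio) = 1.85695
SI = 25.2 * 1.85695 = 46.8 m

46.8


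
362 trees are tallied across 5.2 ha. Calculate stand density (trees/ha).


Formula: Stand Density = N_trees / Area_ha
Density = 362 trees / 5.2 ha
Density = 70 trees/ha

70


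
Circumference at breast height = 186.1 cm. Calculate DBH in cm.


Formula: DBH = C / pi
DBH = 186.1 / pi
pi = 3.14159...
DBH = 59.2 cm

59.2


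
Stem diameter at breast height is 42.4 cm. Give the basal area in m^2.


Formula: BA = pi * (DBH/2)^2 / 10000  (cm^2 to m^2)
Radius = DBH/2 = 42.4/2 = 21.2 cm
BA = pi * 21.2^2 / 10000
   = 1411.9574 cm^2 / 10000
   = 0.1412 m^2

0.1412


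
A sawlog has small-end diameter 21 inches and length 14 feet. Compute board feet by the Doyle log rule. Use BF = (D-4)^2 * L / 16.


Doyle: BF = (D - 4)^2 * L / 16
Adjusted diameter = 21 - 4 = 17 in
(D-4)^2 = 17^2 = 289
BF = 289 * 14 / 16 = 253 BF

253


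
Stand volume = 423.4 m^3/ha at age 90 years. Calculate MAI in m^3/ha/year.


Formula: MAI = Total Volume / Stand Age
MAI = 423.4 m^3/ha / 90 years
MAI = 4.7 m^3/ha/year

4.7


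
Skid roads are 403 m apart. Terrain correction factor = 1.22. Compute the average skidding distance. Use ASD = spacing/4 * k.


Formula: ASD = (spacing / 4) * correction
Uncorrected distance = spacing / 4 = 403 / 4 = 100.75 m
ASD = 100.75 * 1.22 = 123 m

123


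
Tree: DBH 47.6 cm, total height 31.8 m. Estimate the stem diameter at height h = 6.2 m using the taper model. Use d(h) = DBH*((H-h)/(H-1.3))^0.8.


Taper: d(h) = DBH * ((H - h) / (H - 1.3))^0.8
Numerator = H - h = 31.8 - 6.2 = 25.6 m
Denominator = H - 1.3 = 31.8 - 1.3 = 30.5 m
Ratio = 25.6 / 30.5 = 0.83934
d = 47.6 * 0.83934^0.8 = 41.4 cm

41.4


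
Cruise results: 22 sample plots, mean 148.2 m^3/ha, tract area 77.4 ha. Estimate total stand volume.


Formula: Total Volume = Mean Volume per ha * Total Area
Total Volume = 148.2 m^3/ha * 77.4 ha
Total Volume = 11471 m^3

11471


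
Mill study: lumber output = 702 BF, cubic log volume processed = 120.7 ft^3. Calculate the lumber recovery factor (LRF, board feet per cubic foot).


Formula: LRF = Lumber Output (BF) / Log Input (ft^3)
LRF = 702 BF / 120.7 ft^3
LRF = 5.82 BF/ft^3

5.82


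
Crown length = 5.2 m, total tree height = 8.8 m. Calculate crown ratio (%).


Formula: Crown Ratio = (Crown Length / Total Height) * 100
CR = (5.2 m / 8.8 m) * 100
CR = 0.5909 * 100 = 59.1%

59.1


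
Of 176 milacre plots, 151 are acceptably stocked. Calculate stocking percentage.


Formula: Stocking % = stocked plots / total plots * 100
Stocking = 151 / 176 * 100
Stocking = 0.858 * 100 = 85.8%

85.8


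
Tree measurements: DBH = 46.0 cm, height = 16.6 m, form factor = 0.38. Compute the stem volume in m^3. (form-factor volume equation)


Formula: V = pi * (DBH/200)^2 * H * ff
Radius = DBH/200 = 46.0/200 = 0.23 m
Radius^2 = 0.23^2 = 0.0529 m^2
V = pi * 0.0529 * 16.6 * 0.38
V = 1.048 m^3

1.048


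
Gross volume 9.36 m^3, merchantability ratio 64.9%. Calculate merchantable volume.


Formula: MV = V_total * (merchantable_pct / 100)
Merchantable fraction = 64.9% / 100 = 0.649
MV = 9.36 m^3 * 0.649 = 6.075 m^3

6.075


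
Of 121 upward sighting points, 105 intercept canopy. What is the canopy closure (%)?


Formula: Canopy closure = covered points / total points * 100
Closure = 105 / 121 * 100
Closure = 0.8678 * 100 = 86.8%

86.8


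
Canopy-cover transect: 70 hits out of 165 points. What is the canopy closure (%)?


Formula: Canopy closure = covered points / total points * 100
Closure = 70 / 165 * 100
Closure = 0.4242 * 100 = 42.4%

42.4


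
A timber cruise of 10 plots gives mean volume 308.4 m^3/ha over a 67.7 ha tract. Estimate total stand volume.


Formula: Total Volume = Mean Volume per ha * Total Area
Total Volume = 308.4 m^3/ha * 67.7 ha
Total Volume = 20879 m^3

20879


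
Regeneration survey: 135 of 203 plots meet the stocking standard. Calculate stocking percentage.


Formula: Stocking % = stocked plots / total plots * 100
Stocking = 135 / 203 * 100
Stocking = 0.665 * 100 = 66.5%

66.5


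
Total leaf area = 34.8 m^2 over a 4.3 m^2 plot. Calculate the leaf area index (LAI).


Formula: LAI = total leaf area / ground area  (dimensionless)
LAI = 34.8 m^2 / 4.3 m^2
LAI = 8.09

8.09


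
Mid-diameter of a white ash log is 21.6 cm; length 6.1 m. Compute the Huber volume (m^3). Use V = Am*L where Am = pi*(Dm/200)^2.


Huber: V = Am * L,  Am = pi*(Dm/200)^2
Am = pi*(21.6/200)^2 = 0.036644 m^2
V = 0.036644*6.1 = 0.2235 m^3

0.2235


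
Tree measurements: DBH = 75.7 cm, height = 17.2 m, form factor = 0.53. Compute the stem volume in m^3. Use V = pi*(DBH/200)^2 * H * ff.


Formula: V = pi * (DBH/200)^2 * H * ff
Radius = DBH/200 = 75.7/200 = 0.3785 m
Radius^2 = 0.3785^2 = 0.14326225 m^2
V = pi * 0.14326225 * 17.2 * 0.53
V = 4.103 m^3

4.103


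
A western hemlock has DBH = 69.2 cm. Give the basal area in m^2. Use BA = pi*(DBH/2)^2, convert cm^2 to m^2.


Formula: BA = pi * (DBH/2)^2 / 10000  (cm^2 to m^2)
Radius = DBH/2 = 69.2/2 = 34.6 cm
BA = pi * 34.6^2 / 10000
   = 3760.9891 cm^2 / 10000
   = 0.3761 m^2

0.3761


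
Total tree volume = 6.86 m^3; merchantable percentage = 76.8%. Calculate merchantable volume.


Formula: MV = V_total * (merchantable_pct / 100)
Merchantable fraction = 76.8% / 100 = 0.768
MV = 6.86 m^3 * 0.768 = 5.268 m^3

5.268


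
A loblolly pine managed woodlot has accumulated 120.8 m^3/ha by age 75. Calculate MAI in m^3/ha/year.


Formula: MAI = Total Volume / Stand Age
MAI = 120.8 m^3/ha / 75 years
MAI = 1.61 m^3/ha/year

1.61


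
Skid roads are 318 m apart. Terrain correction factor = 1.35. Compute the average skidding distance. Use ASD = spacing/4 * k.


Formula: ASD = (spacing / 4) * correction
Uncorrected distance = spacing / 4 = 318 / 4 = 79.5 m
ASD = 79.5 * 1.35 = 107 m

107


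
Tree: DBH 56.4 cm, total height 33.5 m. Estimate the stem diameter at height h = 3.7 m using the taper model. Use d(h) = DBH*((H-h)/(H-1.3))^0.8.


Taper: d(h) = DBH * ((H - h) / (H - 1.3))^0.8
Numerator = H - h = 33.5 - 3.7 = 29.8 m
Denominator = H - 1.3 = 33.5 - 1.3 = 32.2 m
Ratio = 29.8 / 32.2 = 0.92547
d = 56.4 * 0.92547^0.8 = 53.0 cm

53.0


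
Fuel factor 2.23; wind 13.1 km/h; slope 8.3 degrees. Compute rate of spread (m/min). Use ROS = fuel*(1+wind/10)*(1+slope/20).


Formula: ROS = fuel * (1 + wind/10) * (1 + slope/20)
Wind factor = 1 + 13.1/10 = 2.31
Slope factor = 1 + 8.3/20 = 1.415
ROS = 2.23 * 2.31 * 1.415 = 7.29 m/min

7.29


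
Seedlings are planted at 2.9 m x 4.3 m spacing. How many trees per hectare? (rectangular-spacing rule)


Formula: TPH = 10000 m^2/ha / (spacing_x * spacing_y)
Area per tree = 2.9 m * 4.3 m = 12.47 m^2
TPH = 10000 / 12.47 = 802 trees/ha

802


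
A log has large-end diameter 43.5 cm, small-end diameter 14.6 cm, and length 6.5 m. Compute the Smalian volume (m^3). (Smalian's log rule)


Smalian: V = (A1 + A2)/2 * L,  A = pi*(D/200)^2
A1 = pi*(43.5/200)^2 = 0.148617 m^2
A2 = pi*(14.6/200)^2 = 0.016742 m^2
V = (0.148617+0.016742)/2*6.5 = 0.5374 m^3

0.5374


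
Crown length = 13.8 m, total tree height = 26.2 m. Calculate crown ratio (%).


Formula: Crown Ratio = (Crown Length / Total Height) * 100
CR = (13.8 m / 26.2 m) * 100
CR = 0.5267 * 100 = 52.7%

52.7


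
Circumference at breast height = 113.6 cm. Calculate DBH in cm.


Formula: DBH = C / pi
DBH = 113.6 / pi
pi = 3.14159...
DBH = 36.2 cm

36.2


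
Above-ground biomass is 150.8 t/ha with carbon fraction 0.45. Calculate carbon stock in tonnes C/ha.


Formula: Carbon Stock = Biomass * Carbon Fraction
C = 150.8 t/ha * 0.45
C = 67.9 t C/ha

67.9


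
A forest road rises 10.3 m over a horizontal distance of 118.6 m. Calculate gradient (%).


Formula: Gradient = rise / run * 100
Gradient = 10.3 / 118.6 * 100 = 8.7%

8.7


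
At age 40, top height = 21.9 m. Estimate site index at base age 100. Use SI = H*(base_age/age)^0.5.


Formula: SI = H_dom * (base_age / age)^0.5
Age ratio = 100 / 40 = 2.5
sqrt(age_ratio) = 1.58114
SI = 21.9 * 1.58114 = 34.6 m

34.6


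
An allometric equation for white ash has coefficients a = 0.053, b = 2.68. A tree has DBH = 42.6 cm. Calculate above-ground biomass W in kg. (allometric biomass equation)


Formula: W = a * DBH^b  (allometric power law)
DBH^b = 42.6^2.68 = 23271.1436
W = 0.053 * 23271.1436 = 1233.4 kg

1233.4


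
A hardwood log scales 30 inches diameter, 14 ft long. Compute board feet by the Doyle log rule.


Doyle: BF = (D - 4)^2 * L / 16
Adjusted diameter = 30 - 4 = 26 in
(D-4)^2 = 26^2 = 676
BF = 676 * 14 / 16 = 592 BF

592


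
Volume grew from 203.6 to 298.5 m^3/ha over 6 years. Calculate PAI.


Formula: PAI = (V_T2 - V_T1) / (T2 - T1)
Volume increment = 298.5 - 203.6 = 94.9 m^3/ha
PAI = 94.9 / 6 = 15.82 m^3/ha/year

15.82


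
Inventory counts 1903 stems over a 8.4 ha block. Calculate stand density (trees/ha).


Formula: Stand Density = N_trees / Area_ha
Density = 1903 trees / 8.4 ha
Density = 227 trees/ha

227


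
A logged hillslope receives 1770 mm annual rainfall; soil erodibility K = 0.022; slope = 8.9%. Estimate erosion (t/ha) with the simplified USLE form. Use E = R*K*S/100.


Formula: E = R * K * S / 100  (simplified USLE)
R * K = 1770 * 0.022 = 38.94
E = 38.94 * 8.9 / 100 = 3.47 t/ha

3.47


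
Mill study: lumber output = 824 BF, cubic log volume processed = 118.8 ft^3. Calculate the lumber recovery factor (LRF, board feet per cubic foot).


Formula: LRF = Lumber Output (BF) / Log Input (ft^3)
LRF = 824 BF / 118.8 ft^3
LRF = 6.94 BF/ft^3

6.94


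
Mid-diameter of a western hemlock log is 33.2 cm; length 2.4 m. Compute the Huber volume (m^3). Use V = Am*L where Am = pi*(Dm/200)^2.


Huber: V = Am * L,  Am = pi*(Dm/200)^2
Am = pi*(33.2/200)^2 = 0.08657 m^2
V = 0.08657*2.4 = 0.2078 m^3

0.2078


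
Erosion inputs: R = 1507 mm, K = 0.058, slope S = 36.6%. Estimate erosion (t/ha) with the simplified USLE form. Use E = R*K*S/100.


Formula: E = R * K * S / 100  (simplified USLE)
R * K = 1507 * 0.058 = 87.406
E = 87.406 * 36.6 / 100 = 31.99 t/ha

31.99


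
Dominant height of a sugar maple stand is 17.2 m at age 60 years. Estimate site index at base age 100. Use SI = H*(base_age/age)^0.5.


Formula: SI = H_dom * (base_age / age)^0.5
Age ratio = 100 / 60 = 1.66667
sqrt(age_ratio) = 1.29099
SI = 17.2 * 1.29099 = 22.2 m

22.2


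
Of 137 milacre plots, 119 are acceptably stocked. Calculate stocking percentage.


Formula: Stocking % = stocked plots / total plots * 100
Stocking = 119 / 137 * 100
Stocking = 0.8686 * 100 = 86.9%

86.9


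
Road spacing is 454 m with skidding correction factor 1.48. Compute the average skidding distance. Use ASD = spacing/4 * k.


Formula: ASD = (spacing / 4) * correction
Uncorrected distance = spacing / 4 = 454 / 4 = 113.5 m
ASD = 113.5 * 1.48 = 168 m

168


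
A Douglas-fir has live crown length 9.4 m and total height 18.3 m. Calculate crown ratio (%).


Formula: Crown Ratio = (Crown Length / Total Height) * 100
CR = (9.4 m / 18.3 m) * 100
CR = 0.5137 * 100 = 51.4%

51.4


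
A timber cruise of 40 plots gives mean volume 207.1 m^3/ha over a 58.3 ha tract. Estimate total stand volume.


Formula: Total Volume = Mean Volume per ha * Total Area
Total Volume = 207.1 m^3/ha * 58.3 ha
Total Volume = 12074 m^3

12074


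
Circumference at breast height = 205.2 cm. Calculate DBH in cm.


Formula: DBH = C / pi
DBH = 205.2 / pi
pi = 3.14159...
DBH = 65.3 cm

65.3


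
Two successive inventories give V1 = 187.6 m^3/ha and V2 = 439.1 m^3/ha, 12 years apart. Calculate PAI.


Formula: PAI = (V_T2 - V_T1) / (T2 - T1)
Volume increment = 439.1 - 187.6 = 251.5 m^3/ha
PAI = 251.5 / 12 = 20.96 m^3/ha/year

20.96


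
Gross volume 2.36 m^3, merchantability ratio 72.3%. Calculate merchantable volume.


Formula: MV = V_total * (merchantable_pct / 100)
Merchantable fraction = 72.3% / 100 = 0.723
MV = 2.36 m^3 * 0.723 = 1.706 m^3

1.706


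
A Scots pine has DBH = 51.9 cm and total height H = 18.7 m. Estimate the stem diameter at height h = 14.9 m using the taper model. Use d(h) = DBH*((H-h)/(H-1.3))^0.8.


Taper: d(h) = DBH * ((H - h) / (H - 1.3))^0.8
Numerator = H - h = 18.7 - 14.9 = 3.8 m
Denominator = H - 1.3 = 18.7 - 1.3 = 17.4 m
Ratio = 3.8 / 17.4 = 0.21839
d = 51.9 * 0.21839^0.8 = 15.4 cm

15.4
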